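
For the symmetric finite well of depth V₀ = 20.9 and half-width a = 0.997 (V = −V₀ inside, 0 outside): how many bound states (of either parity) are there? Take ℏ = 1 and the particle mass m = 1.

The dimensionless depth is z₀ = a√(2mV₀)/ℏ = 0.997 × √(41.80) = 6.446.
A new bound state (alternating even/odd) appears each time z₀ passes a multiple of π/2, so N = ⌊2z₀/π⌋ + 1 = ⌊4.104⌋ + 1 = 5.

N = 5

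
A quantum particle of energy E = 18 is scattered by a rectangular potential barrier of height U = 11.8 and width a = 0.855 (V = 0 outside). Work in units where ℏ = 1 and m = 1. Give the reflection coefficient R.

E > U: inside the barrier k₂ = √(2m(E − U))/ℏ = 3.521, k₂a = 3.011.
Matching at both interfaces gives T⁻¹ = 1 + U² sin²(k₂a) / [4E(E − U)] = 1.005, hence T = 0.995.
R = 1 − T = 0.00528.

R = 0.00528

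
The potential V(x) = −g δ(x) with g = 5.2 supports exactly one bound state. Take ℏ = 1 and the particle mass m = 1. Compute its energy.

E = -13.5

The bound state is ψ(x) = √κ e^{−κ|x|}. The derivative jump ψ'(0⁺) − ψ'(0⁻) = −(2mg/ℏ²)ψ(0) fixes κ = mg/ℏ² = 5.200.
Then E = −ℏ²κ²/(2m) = −mg²/(2ℏ²) = -13.52.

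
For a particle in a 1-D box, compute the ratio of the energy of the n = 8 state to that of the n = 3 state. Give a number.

Since E_n ∝ n², the ratio is (8/3)² = 7.11111.

7.11111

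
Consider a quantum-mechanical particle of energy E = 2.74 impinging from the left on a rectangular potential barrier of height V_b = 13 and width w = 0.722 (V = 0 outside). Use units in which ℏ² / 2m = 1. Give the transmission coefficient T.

E < V_b: inside the barrier ψ ∝ e^{±κx} with κ = √(2m(V_b − E))/ℏ = 3.203.
κw = 2.313, sinh(κw) = 5.001.
Matching ψ, ψ′ at both faces gives T = [1 + V_b² sinh²(κw) / (4E(V_b − E))]⁻¹ = 1/38.59 = 0.0259.

T = 0.0259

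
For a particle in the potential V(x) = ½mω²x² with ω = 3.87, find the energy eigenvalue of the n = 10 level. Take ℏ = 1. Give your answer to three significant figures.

Using E_n = (n + ½)ℏω: E_10 = 10.5 × 3.87 = 40.64.

E = 40.6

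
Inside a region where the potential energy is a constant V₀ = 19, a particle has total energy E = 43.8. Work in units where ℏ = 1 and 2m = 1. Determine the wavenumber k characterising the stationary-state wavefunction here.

k = 4.98

With E > V₀ the solution is oscillatory, ψ ∝ e^{±ikx} with k = √(2m(E − V₀))/ℏ.
k = √(2 × 0.5 × 24.8) = 4.980.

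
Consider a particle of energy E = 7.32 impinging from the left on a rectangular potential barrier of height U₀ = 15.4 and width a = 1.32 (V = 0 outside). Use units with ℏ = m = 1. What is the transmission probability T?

E < U₀: inside the barrier ψ ∝ e^{±κx} with κ = √(2m(U₀ − E))/ℏ = 4.020.
κa = 5.306, sinh(κa) = 100.8.
The exact tunnelling result is T⁻¹ = 1 + U₀² sinh²(κa) / [4E(U₀ − E)] = 10190, so T = 0.0000982.

T = 0.0000982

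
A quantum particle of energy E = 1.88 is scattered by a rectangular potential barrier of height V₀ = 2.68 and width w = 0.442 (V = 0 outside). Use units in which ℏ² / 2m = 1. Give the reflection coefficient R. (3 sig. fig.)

R = 0.164

Since E < V₀ the interior solution is evanescent with decay constant κ = √(2m(V₀ − E))/ℏ = 0.8944.
κw = 0.3953, sinh(κw) = 0.4057.
Matching ψ, ψ′ at both faces gives T = [1 + V₀² sinh²(κw) / (4E(V₀ − E))]⁻¹ = 1/1.197 = 0.836.
R = 1 − T = 0.164.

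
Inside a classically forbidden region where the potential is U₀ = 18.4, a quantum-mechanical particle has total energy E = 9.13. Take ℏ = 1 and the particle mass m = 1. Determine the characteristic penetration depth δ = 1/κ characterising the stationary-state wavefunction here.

δ = 0.232

Since E < U₀ the TISE in this region is ψ'' = κ²ψ with κ = √(2m(U₀ − E))/ℏ.
κ = √(2 × 1 × 9.27) = 4.306. The penetration depth is δ = 1/κ = 0.232.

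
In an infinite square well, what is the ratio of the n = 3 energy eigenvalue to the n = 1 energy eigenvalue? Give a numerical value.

Since E_n ∝ n², the ratio is (3/1)² = 9.

9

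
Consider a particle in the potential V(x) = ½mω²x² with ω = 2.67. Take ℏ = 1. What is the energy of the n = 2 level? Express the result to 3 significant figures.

The oscillator eigenvalues are E_n = ℏω(n + ½), so E_2 = 2.67 × 2.5 = 6.675.

E = 6.68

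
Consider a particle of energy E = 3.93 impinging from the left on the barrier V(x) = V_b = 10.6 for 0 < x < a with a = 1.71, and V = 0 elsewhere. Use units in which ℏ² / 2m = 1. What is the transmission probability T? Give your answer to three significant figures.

T = 0.000544

E < V_b: inside the barrier ψ ∝ e^{±κx} with κ = √(2m(V_b − E))/ℏ = 2.583.
κa = 4.416, sinh(κa) = 41.39.
Matching ψ, ψ′ at both faces gives T = [1 + V_b² sinh²(κa) / (4E(V_b − E))]⁻¹ = 1/1837 = 0.000544.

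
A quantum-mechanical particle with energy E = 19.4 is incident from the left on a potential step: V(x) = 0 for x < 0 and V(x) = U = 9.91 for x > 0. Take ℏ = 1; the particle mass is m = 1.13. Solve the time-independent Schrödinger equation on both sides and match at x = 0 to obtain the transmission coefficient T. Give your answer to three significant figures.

T = 0.969

On each side the TISE gives plane waves with k = √(2m(E − V))/ℏ: k₁ = √(2·1.13·19.4) = 6.621, k₂ = √(2·1.13·9.49) = 4.631.
Matching ψ and ψ′ at x = 0 gives r = (k₁ − k₂)/(k₁ + k₂), so R = r² = 0.03129 and T = 1 − R = 0.9687.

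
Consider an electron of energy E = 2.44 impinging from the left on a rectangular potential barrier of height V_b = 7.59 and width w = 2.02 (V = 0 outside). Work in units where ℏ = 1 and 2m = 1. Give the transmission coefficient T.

T = 0.000364

E < V_b: inside the barrier ψ ∝ e^{±κx} with κ = √(2m(V_b − E))/ℏ = 2.269.
κw = 4.584, sinh(κw) = 48.95.
The exact tunnelling result is T⁻¹ = 1 + V_b² sinh²(κw) / [4E(V_b − E)] = 2748, so T = 0.000364.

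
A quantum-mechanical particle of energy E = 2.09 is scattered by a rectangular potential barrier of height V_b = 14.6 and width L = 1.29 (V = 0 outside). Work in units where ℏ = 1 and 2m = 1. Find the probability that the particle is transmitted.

T = 0.000214

E < V_b: inside the barrier ψ ∝ e^{±κx} with κ = √(2m(V_b − E))/ℏ = 3.537.
κL = 4.563, sinh(κL) = 47.91.
Matching ψ, ψ′ at both faces gives T = [1 + V_b² sinh²(κL) / (4E(V_b − E))]⁻¹ = 1/4680 = 0.000214.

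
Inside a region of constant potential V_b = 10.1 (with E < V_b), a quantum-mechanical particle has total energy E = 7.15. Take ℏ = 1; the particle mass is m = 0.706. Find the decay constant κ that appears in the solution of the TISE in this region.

Since E < V_b the TISE in this region is ψ'' = κ²ψ with κ = √(2m(V_b − E))/ℏ.
κ = √(2 × 0.706 × 2.95) = 2.041.

κ = 2.04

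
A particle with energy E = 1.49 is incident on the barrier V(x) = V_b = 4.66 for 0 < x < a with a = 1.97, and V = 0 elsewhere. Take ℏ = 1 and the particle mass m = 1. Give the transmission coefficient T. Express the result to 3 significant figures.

Since E < V_b the interior solution is evanescent with decay constant κ = √(2m(V_b − E))/ℏ = 2.518.
κa = 4.960, sinh(κa) = 71.32.
The exact tunnelling result is T⁻¹ = 1 + V_b² sinh²(κa) / [4E(V_b − E)] = 5847, so T = 0.000171.

T = 0.000171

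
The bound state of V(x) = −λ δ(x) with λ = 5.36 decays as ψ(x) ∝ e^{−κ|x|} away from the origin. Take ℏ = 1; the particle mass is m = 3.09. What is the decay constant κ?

Integrating the TISE across x = 0 gives the cusp condition ψ'(0⁺) − ψ'(0⁻) = −(2mλ/ℏ²)ψ(0).
With ψ ∝ e^{−κ|x|} this yields −2κ = −2mλ/ℏ², so κ = mλ/ℏ² = 16.56.

κ = 16.6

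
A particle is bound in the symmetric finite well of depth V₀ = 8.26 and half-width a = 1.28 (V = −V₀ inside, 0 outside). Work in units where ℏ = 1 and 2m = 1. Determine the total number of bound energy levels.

N = 3

Define the well-strength parameter z₀ = (a/ℏ)√(2mV₀) = 1.28 × √(2·0.5·8.26) = 3.679.
The even/odd transcendental equations gain one root per π/2 in z₀, giving N = 1 + ⌊2z₀/π⌋ = 1 + ⌊2.342⌋ = 3.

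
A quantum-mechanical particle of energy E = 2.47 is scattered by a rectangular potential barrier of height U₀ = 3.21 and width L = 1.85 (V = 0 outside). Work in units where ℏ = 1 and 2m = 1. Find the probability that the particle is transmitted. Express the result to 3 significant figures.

T = 0.114

Since E < U₀ the interior solution is evanescent with decay constant κ = √(2m(U₀ − E))/ℏ = 0.8602.
κL = 1.591, sinh(κL) = 2.354.
The exact tunnelling result is T⁻¹ = 1 + U₀² sinh²(κL) / [4E(U₀ − E)] = 8.807, so T = 0.114.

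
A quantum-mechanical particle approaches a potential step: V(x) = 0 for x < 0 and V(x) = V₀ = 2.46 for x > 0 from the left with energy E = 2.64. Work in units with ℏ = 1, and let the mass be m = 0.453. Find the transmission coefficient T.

T = 0.657

The wavenumbers are k₁ = √(2mE)/ℏ = 1.547 on the left and k₂ = √(2m(E − V₀))/ℏ = 0.4038 on the right.
Matching ψ and ψ′ at x = 0 gives r = (k₁ − k₂)/(k₁ + k₂), so R = r² = 0.3433 and T = 1 − R = 0.6567.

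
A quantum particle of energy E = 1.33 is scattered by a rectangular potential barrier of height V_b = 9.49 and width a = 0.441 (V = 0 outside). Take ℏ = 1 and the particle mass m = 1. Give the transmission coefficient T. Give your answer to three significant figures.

T = 0.0547

Since E < V_b the interior solution is evanescent with decay constant κ = √(2m(V_b − E))/ℏ = 4.040.
κa = 1.782, sinh(κa) = 2.885.
The exact tunnelling result is T⁻¹ = 1 + V_b² sinh²(κa) / [4E(V_b − E)] = 18.27, so T = 0.0547.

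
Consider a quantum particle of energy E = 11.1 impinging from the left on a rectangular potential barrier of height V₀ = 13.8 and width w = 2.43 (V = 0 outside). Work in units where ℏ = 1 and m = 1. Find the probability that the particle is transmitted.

T = 0.0000314

E < V₀: inside the barrier ψ ∝ e^{±κx} with κ = √(2m(V₀ − E))/ℏ = 2.324.
κw = 5.647, sinh(κw) = 141.7.
Matching ψ, ψ′ at both faces gives T = [1 + V₀² sinh²(κw) / (4E(V₀ − E))]⁻¹ = 1/31890 = 0.0000314.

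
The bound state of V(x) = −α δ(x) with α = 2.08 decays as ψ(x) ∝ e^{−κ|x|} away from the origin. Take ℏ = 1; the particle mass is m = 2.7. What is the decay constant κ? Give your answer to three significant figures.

Integrating the TISE across x = 0 gives the cusp condition ψ'(0⁺) − ψ'(0⁻) = −(2mα/ℏ²)ψ(0).
With ψ ∝ e^{−κ|x|} this yields −2κ = −2mα/ℏ², so κ = mα/ℏ² = 5.616.

κ = 5.62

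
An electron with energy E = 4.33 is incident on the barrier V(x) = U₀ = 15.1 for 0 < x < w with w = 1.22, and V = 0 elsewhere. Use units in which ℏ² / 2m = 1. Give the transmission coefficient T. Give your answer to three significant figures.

T = 0.00109

E < U₀: inside the barrier ψ ∝ e^{±κx} with κ = √(2m(U₀ − E))/ℏ = 3.282.
κw = 4.004, sinh(κw) = 27.39.
Matching ψ, ψ′ at both faces gives T = [1 + U₀² sinh²(κw) / (4E(U₀ − E))]⁻¹ = 1/918.2 = 0.00109.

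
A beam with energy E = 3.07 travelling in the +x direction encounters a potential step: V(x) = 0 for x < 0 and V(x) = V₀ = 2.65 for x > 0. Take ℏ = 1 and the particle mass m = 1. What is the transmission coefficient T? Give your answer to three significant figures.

T = 0.788

On each side the TISE gives plane waves with k = √(2m(E − V))/ℏ: k₁ = √(2·1·3.07) = 2.478, k₂ = √(2·1·0.42) = 0.9165.
Continuity of ψ and ψ′ at the step yields the reflection amplitude r = (k₁ − k₂)/(k₁ + k₂) = 0.4600; thus R = |r|² = 0.2116, T = 0.7884.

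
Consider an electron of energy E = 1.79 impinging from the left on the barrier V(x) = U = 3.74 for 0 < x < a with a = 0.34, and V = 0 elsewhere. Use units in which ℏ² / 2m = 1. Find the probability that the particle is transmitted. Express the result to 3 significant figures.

E < U: inside the barrier ψ ∝ e^{±κx} with κ = √(2m(U − E))/ℏ = 1.396.
κa = 0.4748, sinh(κa) = 0.4928.
The exact tunnelling result is T⁻¹ = 1 + U² sinh²(κa) / [4E(U − E)] = 1.243, so T = 0.804.

T = 0.804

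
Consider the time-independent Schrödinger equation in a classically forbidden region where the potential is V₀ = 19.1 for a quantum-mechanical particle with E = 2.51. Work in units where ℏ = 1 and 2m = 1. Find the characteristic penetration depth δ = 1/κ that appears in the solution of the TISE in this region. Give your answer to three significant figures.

δ = 0.246

Since E < V₀ the TISE in this region is ψ'' = κ²ψ with κ = √(2m(V₀ − E))/ℏ.
κ = √(2 × 0.5 × 16.59) = 4.073. The penetration depth is δ = 1/κ = 0.246.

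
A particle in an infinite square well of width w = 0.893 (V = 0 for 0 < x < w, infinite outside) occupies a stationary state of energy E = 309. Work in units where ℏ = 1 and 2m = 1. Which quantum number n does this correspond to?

n = 5

From E_n = n²π²ℏ²/(2mw²) invert to n = √(2mw²E)/(πℏ).
n = (0.893/π) × √(2 × 0.5 × 309) = 4.997 → n = 5.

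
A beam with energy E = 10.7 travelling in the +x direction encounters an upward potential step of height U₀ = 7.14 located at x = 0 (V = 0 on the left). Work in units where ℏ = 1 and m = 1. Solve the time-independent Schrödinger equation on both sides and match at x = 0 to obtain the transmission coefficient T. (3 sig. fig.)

T = 0.928

On each side the TISE gives plane waves with k = √(2m(E − V))/ℏ: k₁ = √(2·1·10.7) = 4.626, k₂ = √(2·1·3.56) = 2.668.
Matching ψ and ψ′ at x = 0 gives r = (k₁ − k₂)/(k₁ + k₂), so R = r² = 0.07203 and T = 1 − R = 0.9280.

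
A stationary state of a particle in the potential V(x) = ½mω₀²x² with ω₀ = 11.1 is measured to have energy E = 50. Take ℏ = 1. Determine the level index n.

E_n = ℏω₀(n + ½) ⇒ n = E/(ℏω₀) − ½ = 50/11.1 − 0.5 = 4.005 → n = 4.

n = 4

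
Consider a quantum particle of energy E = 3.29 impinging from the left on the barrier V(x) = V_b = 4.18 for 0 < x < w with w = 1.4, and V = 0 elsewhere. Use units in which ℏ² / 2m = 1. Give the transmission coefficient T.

T = 0.181

Since E < V_b the interior solution is evanescent with decay constant κ = √(2m(V_b − E))/ℏ = 0.9434.
κw = 1.321, sinh(κw) = 1.740.
The exact tunnelling result is T⁻¹ = 1 + V_b² sinh²(κw) / [4E(V_b − E)] = 5.515, so T = 0.181.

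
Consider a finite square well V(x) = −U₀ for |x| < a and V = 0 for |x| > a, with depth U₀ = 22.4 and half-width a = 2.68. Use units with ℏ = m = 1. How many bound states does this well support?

N = 12

The dimensionless depth is z₀ = a√(2mU₀)/ℏ = 2.68 × √(44.80) = 17.94.
A new bound state (alternating even/odd) appears each time z₀ passes a multiple of π/2, so N = ⌊2z₀/π⌋ + 1 = ⌊11.42⌋ + 1 = 12.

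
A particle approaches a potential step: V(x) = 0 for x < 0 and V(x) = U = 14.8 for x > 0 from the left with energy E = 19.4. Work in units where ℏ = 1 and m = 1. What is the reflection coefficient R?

R = 0.119

The wavenumbers are k₁ = √(2mE)/ℏ = 6.229 on the left and k₂ = √(2m(E − U))/ℏ = 3.033 on the right.
Matching ψ and ψ′ at x = 0 gives r = (k₁ − k₂)/(k₁ + k₂), so R = r² = 0.1191 and T = 1 − R = 0.8809.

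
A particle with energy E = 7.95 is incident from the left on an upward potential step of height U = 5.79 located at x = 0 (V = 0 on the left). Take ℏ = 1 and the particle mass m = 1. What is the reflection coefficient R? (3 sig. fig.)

R = 0.0990

On each side the TISE gives plane waves with k = √(2m(E − V))/ℏ: k₁ = √(2·1·7.95) = 3.987, k₂ = √(2·1·2.16) = 2.078.
Continuity of ψ and ψ′ at the step yields the reflection amplitude r = (k₁ − k₂)/(k₁ + k₂) = 0.3147; thus R = |r|² = 0.09904, T = 0.9010.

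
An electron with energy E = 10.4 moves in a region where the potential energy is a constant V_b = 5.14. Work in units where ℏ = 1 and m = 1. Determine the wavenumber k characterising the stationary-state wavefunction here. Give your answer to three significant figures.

k = 3.24

With E > V_b the solution is oscillatory, ψ ∝ e^{±ikx} with k = √(2m(E − V_b))/ℏ.
k = √(2 × 1 × 5.26) = 3.243.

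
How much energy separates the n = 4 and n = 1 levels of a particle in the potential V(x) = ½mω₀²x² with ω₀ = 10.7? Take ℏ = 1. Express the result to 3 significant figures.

E_n = ℏω₀(n + ½), so ΔE = (4 − 1) ℏω₀ = 3 × 10.7 = 32.10.

ΔE = 32.1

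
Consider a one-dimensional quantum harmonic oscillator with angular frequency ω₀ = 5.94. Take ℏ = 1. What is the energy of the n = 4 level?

E = 26.7

The oscillator eigenvalues are E_n = ℏω₀(n + ½), so E_4 = 5.94 × 4.5 = 26.73.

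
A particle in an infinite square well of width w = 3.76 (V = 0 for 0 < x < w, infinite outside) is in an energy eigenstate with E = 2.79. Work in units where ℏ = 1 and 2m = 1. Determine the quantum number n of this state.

n = 2

For an infinite well E_n = n²π²ℏ²/(2mw²), so n = (w/πℏ)√(2mE).
n = (3.76/π) × √(2 × 0.5 × 2.79) = 1.999 → n = 2.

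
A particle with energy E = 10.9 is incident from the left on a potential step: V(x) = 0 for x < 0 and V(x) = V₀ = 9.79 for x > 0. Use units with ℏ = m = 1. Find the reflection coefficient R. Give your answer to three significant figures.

The wavenumbers are k₁ = √(2mE)/ℏ = 4.669 on the left and k₂ = √(2m(E − V₀))/ℏ = 1.490 on the right.
Matching ψ and ψ′ at x = 0 gives r = (k₁ − k₂)/(k₁ + k₂), so R = r² = 0.2664 and T = 1 − R = 0.7336.

R = 0.266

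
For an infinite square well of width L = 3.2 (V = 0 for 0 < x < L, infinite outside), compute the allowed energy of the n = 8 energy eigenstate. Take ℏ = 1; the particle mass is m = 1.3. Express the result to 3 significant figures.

E = 23.7

The infinite-well eigenfunctions ψ_n = √(2/L) sin(nπx/L) vanish at both walls, giving E_n = n²π²ℏ²/(2mL²).
E_8 = 8² × π² / (2 × 1.3 × 3.2²) = 23.73.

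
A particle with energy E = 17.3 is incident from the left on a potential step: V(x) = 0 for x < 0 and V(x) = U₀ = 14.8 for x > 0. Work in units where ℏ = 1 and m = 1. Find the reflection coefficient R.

R = 0.202

On each side the TISE gives plane waves with k = √(2m(E − V))/ℏ: k₁ = √(2·1·17.3) = 5.882, k₂ = √(2·1·2.5) = 2.236.
Continuity of ψ and ψ′ at the step yields the reflection amplitude r = (k₁ − k₂)/(k₁ + k₂) = 0.4491; thus R = |r|² = 0.2017, T = 0.7983.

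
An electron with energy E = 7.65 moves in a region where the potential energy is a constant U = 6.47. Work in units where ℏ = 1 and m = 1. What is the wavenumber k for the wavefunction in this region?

k = 1.54

With E > U the solution is oscillatory, ψ ∝ e^{±ikx} with k = √(2m(E − U))/ℏ.
k = √(2 × 1 × 1.18) = 1.536.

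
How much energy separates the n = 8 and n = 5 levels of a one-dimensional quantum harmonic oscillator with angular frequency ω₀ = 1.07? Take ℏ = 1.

ΔE = 3.21

E_n = ℏω₀(n + ½), so ΔE = (8 − 5) ℏω₀ = 3 × 1.07 = 3.210.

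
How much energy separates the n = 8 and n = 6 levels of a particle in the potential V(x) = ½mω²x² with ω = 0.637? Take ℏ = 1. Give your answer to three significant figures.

ΔE = 1.27

E_n = ℏω(n + ½), so ΔE = (8 − 6) ℏω = 2 × 0.637 = 1.274.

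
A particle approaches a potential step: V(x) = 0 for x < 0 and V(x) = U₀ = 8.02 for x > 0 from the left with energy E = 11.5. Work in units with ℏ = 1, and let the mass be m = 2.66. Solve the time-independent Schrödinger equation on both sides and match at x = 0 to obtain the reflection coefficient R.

R = 0.0842

On each side the TISE gives plane waves with k = √(2m(E − V))/ℏ: k₁ = √(2·2.66·11.5) = 7.822, k₂ = √(2·2.66·3.48) = 4.303.
Matching ψ and ψ′ at x = 0 gives r = (k₁ − k₂)/(k₁ + k₂), so R = r² = 0.08424 and T = 1 − R = 0.9158.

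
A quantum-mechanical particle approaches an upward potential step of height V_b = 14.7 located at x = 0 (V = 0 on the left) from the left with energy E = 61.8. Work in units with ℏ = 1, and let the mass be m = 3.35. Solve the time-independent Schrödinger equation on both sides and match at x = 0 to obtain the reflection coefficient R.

The wavenumbers are k₁ = √(2mE)/ℏ = 20.35 on the left and k₂ = √(2m(E − V_b))/ℏ = 17.76 on the right.
Continuity of ψ and ψ′ at the step yields the reflection amplitude r = (k₁ − k₂)/(k₁ + k₂) = 0.06780; thus R = |r|² = 0.004597, T = 0.9954.

R = 0.00460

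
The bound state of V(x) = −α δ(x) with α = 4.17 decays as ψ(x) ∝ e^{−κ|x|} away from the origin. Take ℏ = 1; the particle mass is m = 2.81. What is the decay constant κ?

Integrating the TISE across x = 0 gives the cusp condition ψ'(0⁺) − ψ'(0⁻) = −(2mα/ℏ²)ψ(0).
With ψ ∝ e^{−κ|x|} this yields −2κ = −2mα/ℏ², so κ = mα/ℏ² = 11.72.

κ = 11.7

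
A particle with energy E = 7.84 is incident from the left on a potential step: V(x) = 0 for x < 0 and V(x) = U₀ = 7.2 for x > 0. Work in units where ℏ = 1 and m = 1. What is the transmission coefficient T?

The wavenumbers are k₁ = √(2mE)/ℏ = 3.960 on the left and k₂ = √(2m(E − U₀))/ℏ = 1.131 on the right.
Continuity of ψ and ψ′ at the step yields the reflection amplitude r = (k₁ − k₂)/(k₁ + k₂) = 0.5556; thus R = |r|² = 0.3086, T = 0.6914.

T = 0.691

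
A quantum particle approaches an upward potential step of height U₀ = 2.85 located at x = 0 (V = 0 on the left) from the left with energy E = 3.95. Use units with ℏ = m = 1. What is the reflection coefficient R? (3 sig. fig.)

R = 0.0956

The wavenumbers are k₁ = √(2mE)/ℏ = 2.811 on the left and k₂ = √(2m(E − U₀))/ℏ = 1.483 on the right.
Continuity of ψ and ψ′ at the step yields the reflection amplitude r = (k₁ − k₂)/(k₁ + k₂) = 0.3091; thus R = |r|² = 0.09557, T = 0.9044.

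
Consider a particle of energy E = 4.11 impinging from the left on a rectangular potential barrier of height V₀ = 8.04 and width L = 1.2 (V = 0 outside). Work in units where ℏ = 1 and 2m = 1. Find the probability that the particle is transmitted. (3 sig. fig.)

T = 0.0337

Since E < V₀ the interior solution is evanescent with decay constant κ = √(2m(V₀ − E))/ℏ = 1.982.
κL = 2.379, sinh(κL) = 5.350.
Matching ψ, ψ′ at both faces gives T = [1 + V₀² sinh²(κL) / (4E(V₀ − E))]⁻¹ = 1/29.64 = 0.0337.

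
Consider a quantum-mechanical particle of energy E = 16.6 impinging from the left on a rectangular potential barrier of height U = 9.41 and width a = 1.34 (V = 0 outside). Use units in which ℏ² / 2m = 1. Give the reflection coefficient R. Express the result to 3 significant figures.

E > U: inside the barrier k₂ = √(2m(E − U))/ℏ = 2.681, k₂a = 3.593.
T = [1 + U² sin²(k₂a) / (4E(E − U))]⁻¹ = 1/1.035 = 0.966.
R = 1 − T = 0.0341.

R = 0.0341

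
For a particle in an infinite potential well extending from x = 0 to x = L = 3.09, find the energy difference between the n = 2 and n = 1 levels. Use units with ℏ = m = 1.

E_n = n²π²ℏ²/(2mL²), so ΔE = (2² − 1²) π²ℏ²/(2mL²).
ΔE = 3 × π² / (2 × 1 × 3.09²) = 1.551.

ΔE = 1.55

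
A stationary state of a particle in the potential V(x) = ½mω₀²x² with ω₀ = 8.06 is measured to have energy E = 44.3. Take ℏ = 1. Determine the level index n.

E_n = ℏω₀(n + ½) ⇒ n = E/(ℏω₀) − ½ = 44.3/8.06 − 0.5 = 4.996 → n = 5.

n = 5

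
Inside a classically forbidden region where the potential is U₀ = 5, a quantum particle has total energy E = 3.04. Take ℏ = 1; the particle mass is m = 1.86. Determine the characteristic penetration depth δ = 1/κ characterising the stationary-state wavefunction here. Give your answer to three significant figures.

δ = 0.370

Since E < U₀ the TISE in this region is ψ'' = κ²ψ with κ = √(2m(U₀ − E))/ℏ.
κ = √(2 × 1.86 × 1.96) = 2.700. The penetration depth is δ = 1/κ = 0.370.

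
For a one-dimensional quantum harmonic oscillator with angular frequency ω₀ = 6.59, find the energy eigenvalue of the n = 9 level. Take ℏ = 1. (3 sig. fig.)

E = 62.6

The oscillator eigenvalues are E_n = ℏω₀(n + ½), so E_9 = 6.59 × 9.5 = 62.61.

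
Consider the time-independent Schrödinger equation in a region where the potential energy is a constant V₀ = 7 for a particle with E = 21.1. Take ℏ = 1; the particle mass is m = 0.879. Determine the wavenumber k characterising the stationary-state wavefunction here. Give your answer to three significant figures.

k = 4.98

With E > V₀ the solution is oscillatory, ψ ∝ e^{±ikx} with k = √(2m(E − V₀))/ℏ.
k = √(2 × 0.879 × 14.1) = 4.979.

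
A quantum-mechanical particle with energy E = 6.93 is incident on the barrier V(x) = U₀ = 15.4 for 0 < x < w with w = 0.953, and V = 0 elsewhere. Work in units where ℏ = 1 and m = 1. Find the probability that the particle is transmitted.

T = 0.00155

E < U₀: inside the barrier ψ ∝ e^{±κx} with κ = √(2m(U₀ − E))/ℏ = 4.116.
κw = 3.922, sinh(κw) = 25.25.
The exact tunnelling result is T⁻¹ = 1 + U₀² sinh²(κw) / [4E(U₀ − E)] = 645.0, so T = 0.00155.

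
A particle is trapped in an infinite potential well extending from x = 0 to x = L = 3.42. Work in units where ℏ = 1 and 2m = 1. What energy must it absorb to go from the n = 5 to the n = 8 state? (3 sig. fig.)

ΔE = 32.9

E_n = n²π²ℏ²/(2mL²), so ΔE = (8² − 5²) π²ℏ²/(2mL²).
ΔE = 39 × π² / (2 × 0.5 × 3.42²) = 32.91.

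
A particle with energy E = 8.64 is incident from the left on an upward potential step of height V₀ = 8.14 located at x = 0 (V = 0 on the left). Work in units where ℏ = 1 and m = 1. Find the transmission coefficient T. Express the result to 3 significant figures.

T = 0.625

The wavenumbers are k₁ = √(2mE)/ℏ = 4.157 on the left and k₂ = √(2m(E − V₀))/ℏ = 1.000 on the right.
Matching ψ and ψ′ at x = 0 gives r = (k₁ − k₂)/(k₁ + k₂), so R = r² = 0.3748 and T = 1 − R = 0.6252.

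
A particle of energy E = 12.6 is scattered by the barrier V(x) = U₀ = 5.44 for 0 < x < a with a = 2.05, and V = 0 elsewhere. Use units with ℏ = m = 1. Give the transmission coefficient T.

E > U₀: inside the barrier k₂ = √(2m(E − U₀))/ℏ = 3.784, k₂a = 7.758.
T = [1 + U₀² sin²(k₂a) / (4E(E − U₀))]⁻¹ = 1/1.081 = 0.925.

T = 0.925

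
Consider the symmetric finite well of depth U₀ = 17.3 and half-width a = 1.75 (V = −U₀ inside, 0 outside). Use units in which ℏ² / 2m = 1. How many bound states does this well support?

N = 5

The dimensionless depth is z₀ = a√(2mU₀)/ℏ = 1.75 × √(17.30) = 7.279.
The even/odd transcendental equations gain one root per π/2 in z₀, giving N = 1 + ⌊2z₀/π⌋ = 1 + ⌊4.634⌋ = 5.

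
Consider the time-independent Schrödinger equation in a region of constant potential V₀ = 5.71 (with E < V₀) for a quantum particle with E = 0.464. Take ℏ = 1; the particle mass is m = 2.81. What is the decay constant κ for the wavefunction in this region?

κ = 5.43

Since E < V₀ the TISE in this region is ψ'' = κ²ψ with κ = √(2m(V₀ − E))/ℏ.
κ = √(2 × 2.81 × 5.246) = 5.430.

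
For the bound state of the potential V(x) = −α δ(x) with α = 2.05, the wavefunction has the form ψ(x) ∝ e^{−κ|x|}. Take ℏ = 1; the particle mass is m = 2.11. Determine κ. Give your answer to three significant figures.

Integrate −(ℏ²/2m)ψ'' − αδ(x)ψ = Eψ from −ε to +ε: the ψ'' term gives ψ'(0⁺) − ψ'(0⁻) and the δ term gives −(2mα/ℏ²)ψ(0).
With ψ ∝ e^{−κ|x|} this yields −2κ = −2mα/ℏ², so κ = mα/ℏ² = 4.326.

κ = 4.33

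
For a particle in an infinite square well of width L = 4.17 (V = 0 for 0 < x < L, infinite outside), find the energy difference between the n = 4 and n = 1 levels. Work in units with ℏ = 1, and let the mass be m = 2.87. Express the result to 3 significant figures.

E_n = n²π²ℏ²/(2mL²), so ΔE = (4² − 1²) π²ℏ²/(2mL²).
ΔE = 15 × π² / (2 × 2.87 × 4.17²) = 1.483.

ΔE = 1.48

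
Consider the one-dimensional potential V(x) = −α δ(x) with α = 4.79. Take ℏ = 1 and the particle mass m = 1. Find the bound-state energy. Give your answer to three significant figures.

E = -11.5

The bound state is ψ(x) = √κ e^{−κ|x|}. The derivative jump ψ'(0⁺) − ψ'(0⁻) = −(2mα/ℏ²)ψ(0) fixes κ = mα/ℏ² = 4.790.
Then E = −ℏ²κ²/(2m) = −mα²/(2ℏ²) = -11.47.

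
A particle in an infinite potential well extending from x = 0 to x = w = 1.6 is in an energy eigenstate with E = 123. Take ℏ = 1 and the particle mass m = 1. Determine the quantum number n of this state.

n = 8

From E_n = n²π²ℏ²/(2mw²) invert to n = √(2mw²E)/(πℏ).
n = (1.6/π) × √(2 × 1 × 123) = 7.988 → n = 8.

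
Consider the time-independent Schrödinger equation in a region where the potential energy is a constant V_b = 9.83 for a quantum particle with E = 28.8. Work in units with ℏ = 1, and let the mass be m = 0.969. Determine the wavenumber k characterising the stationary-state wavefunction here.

k = 6.06

With E > V_b the solution is oscillatory, ψ ∝ e^{±ikx} with k = √(2m(E − V_b))/ℏ.
k = √(2 × 0.969 × 18.97) = 6.063.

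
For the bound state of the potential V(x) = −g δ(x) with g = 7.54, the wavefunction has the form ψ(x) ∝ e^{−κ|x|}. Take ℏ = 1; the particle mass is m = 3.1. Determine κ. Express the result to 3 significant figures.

κ = 23.4

Integrate −(ℏ²/2m)ψ'' − gδ(x)ψ = Eψ from −ε to +ε: the ψ'' term gives ψ'(0⁺) − ψ'(0⁻) and the δ term gives −(2mg/ℏ²)ψ(0).
With ψ ∝ e^{−κ|x|} this yields −2κ = −2mg/ℏ², so κ = mg/ℏ² = 23.37.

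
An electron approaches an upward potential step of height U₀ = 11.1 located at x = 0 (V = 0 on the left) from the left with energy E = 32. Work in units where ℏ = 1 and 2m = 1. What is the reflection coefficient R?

The wavenumbers are k₁ = √(2mE)/ℏ = 5.657 on the left and k₂ = √(2m(E − U₀))/ℏ = 4.572 on the right.
Matching ψ and ψ′ at x = 0 gives r = (k₁ − k₂)/(k₁ + k₂), so R = r² = 0.01126 and T = 1 − R = 0.9887.

R = 0.0113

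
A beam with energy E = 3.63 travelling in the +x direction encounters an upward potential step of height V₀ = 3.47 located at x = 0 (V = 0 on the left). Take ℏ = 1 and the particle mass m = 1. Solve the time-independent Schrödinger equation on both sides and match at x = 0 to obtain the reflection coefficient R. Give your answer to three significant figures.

R = 0.426

The wavenumbers are k₁ = √(2mE)/ℏ = 2.694 on the left and k₂ = √(2m(E − V₀))/ℏ = 0.5657 on the right.
Continuity of ψ and ψ′ at the step yields the reflection amplitude r = (k₁ − k₂)/(k₁ + k₂) = 0.6530; thus R = |r|² = 0.4264, T = 0.5736.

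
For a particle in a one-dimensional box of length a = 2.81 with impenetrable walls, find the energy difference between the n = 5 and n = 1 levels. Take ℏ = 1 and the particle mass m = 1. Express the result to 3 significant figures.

ΔE = 15.0

E_n = n²π²ℏ²/(2ma²), so ΔE = (5² − 1²) π²ℏ²/(2ma²).
ΔE = 24 × π² / (2 × 1 × 2.81²) = 15.00.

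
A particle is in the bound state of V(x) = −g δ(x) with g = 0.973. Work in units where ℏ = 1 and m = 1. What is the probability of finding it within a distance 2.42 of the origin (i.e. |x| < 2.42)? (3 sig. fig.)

The normalised bound state is ψ = √κ e^{−κ|x|} with κ = mg/ℏ² = 0.9730.
P(|x| < d) = ∫_{−d}^{d} κ e^{−2κ|x|} dx = 1 − e^{−2κd} = 1 − e^{−4.709} = 0.9910.

P = 0.991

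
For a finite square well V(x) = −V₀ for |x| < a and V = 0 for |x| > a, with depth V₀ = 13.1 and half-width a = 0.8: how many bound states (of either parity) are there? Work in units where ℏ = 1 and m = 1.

Define the well-strength parameter z₀ = (a/ℏ)√(2mV₀) = 0.8 × √(2·1·13.1) = 4.095.
A new bound state (alternating even/odd) appears each time z₀ passes a multiple of π/2, so N = ⌊2z₀/π⌋ + 1 = ⌊2.607⌋ + 1 = 3.

N = 3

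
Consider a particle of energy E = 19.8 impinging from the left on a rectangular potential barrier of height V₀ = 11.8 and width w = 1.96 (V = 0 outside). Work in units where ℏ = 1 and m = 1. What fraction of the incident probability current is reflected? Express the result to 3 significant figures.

E > V₀: inside the barrier k₂ = √(2m(E − V₀))/ℏ = 4.000, k₂w = 7.840.
Matching at both interfaces gives T⁻¹ = 1 + V₀² sin²(k₂w) / [4E(E − V₀)] = 1.220, hence T = 0.820.
R = 1 − T = 0.180.

R = 0.180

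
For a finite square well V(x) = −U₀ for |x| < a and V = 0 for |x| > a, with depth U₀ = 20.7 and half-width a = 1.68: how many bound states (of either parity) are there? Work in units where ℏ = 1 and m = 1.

N = 7

The dimensionless depth is z₀ = a√(2mU₀)/ℏ = 1.68 × √(41.40) = 10.81.
The even/odd transcendental equations gain one root per π/2 in z₀, giving N = 1 + ⌊2z₀/π⌋ = 1 + ⌊6.882⌋ = 7.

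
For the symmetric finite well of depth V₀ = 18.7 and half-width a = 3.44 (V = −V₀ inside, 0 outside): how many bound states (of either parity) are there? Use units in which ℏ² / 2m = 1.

Define the well-strength parameter z₀ = (a/ℏ)√(2mV₀) = 3.44 × √(2·0.5·18.7) = 14.88.
A new bound state (alternating even/odd) appears each time z₀ passes a multiple of π/2, so N = ⌊2z₀/π⌋ + 1 = ⌊9.470⌋ + 1 = 10.

N = 10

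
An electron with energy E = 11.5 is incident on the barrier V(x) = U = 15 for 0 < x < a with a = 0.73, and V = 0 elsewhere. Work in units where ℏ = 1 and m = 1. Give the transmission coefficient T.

T = 0.0590

Since E < U the interior solution is evanescent with decay constant κ = √(2m(U − E))/ℏ = 2.646.
κa = 1.931, sinh(κa) = 3.377.
Matching ψ, ψ′ at both faces gives T = [1 + U² sinh²(κa) / (4E(U − E))]⁻¹ = 1/16.94 = 0.0590.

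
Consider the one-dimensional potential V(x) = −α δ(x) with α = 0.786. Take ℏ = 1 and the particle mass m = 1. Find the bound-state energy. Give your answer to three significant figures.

E = -0.309

The bound state is ψ(x) = √κ e^{−κ|x|}. The derivative jump ψ'(0⁺) − ψ'(0⁻) = −(2mα/ℏ²)ψ(0) fixes κ = mα/ℏ² = 0.7860.
Then E = −ℏ²κ²/(2m) = −mα²/(2ℏ²) = -0.3089.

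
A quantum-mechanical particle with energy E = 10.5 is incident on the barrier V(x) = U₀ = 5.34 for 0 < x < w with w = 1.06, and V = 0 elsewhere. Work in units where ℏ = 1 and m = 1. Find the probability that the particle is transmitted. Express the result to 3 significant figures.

T = 0.991

E > U₀: inside the barrier k₂ = √(2m(E − U₀))/ℏ = 3.212, k₂w = 3.405.
Matching at both interfaces gives T⁻¹ = 1 + U₀² sin²(k₂w) / [4E(E − U₀)] = 1.009, hence T = 0.991.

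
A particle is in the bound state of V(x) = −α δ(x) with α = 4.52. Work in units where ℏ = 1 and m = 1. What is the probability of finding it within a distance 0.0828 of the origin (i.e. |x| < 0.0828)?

The normalised bound state is ψ = √κ e^{−κ|x|} with κ = mα/ℏ² = 4.520.
P(|x| < d) = ∫_{−d}^{d} κ e^{−2κ|x|} dx = 1 − e^{−2κd} = 1 − e^{−0.7485} = 0.5269.

P = 0.527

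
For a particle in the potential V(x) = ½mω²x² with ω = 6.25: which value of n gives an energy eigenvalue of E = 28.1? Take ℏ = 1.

Invert E_n = (n + ½)ℏω: n = E/ℏω − ½ = 3.996, so n = 4.

n = 4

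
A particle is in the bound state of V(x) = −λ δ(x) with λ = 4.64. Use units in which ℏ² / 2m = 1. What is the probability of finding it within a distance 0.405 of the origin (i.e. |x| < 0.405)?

P = 0.847

The normalised bound state is ψ = √κ e^{−κ|x|} with κ = mλ/ℏ² = 2.320.
P(|x| < d) = ∫_{−d}^{d} κ e^{−2κ|x|} dx = 1 − e^{−2κd} = 1 − e^{−1.879} = 0.8473.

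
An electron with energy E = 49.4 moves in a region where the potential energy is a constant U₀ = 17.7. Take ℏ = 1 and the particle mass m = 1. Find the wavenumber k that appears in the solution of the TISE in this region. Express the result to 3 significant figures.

k = 7.96

With E > U₀ the solution is oscillatory, ψ ∝ e^{±ikx} with k = √(2m(E − U₀))/ℏ.
k = √(2 × 1 × 31.7) = 7.962.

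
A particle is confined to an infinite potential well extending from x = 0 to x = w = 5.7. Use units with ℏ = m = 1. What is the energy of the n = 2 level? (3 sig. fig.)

The infinite-well eigenfunctions ψ_n = √(2/w) sin(nπx/w) vanish at both walls, giving E_n = n²π²ℏ²/(2mw²).
E_2 = 2² × π² / (2 × 1 × 5.7²) = 0.6075.

E = 0.608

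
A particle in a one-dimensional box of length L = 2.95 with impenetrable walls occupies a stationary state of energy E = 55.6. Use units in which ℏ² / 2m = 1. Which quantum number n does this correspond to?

From E_n = n²π²ℏ²/(2mL²) invert to n = √(2mL²E)/(πℏ).
n = (2.95/π) × √(2 × 0.5 × 55.6) = 7.002 → n = 7.

n = 7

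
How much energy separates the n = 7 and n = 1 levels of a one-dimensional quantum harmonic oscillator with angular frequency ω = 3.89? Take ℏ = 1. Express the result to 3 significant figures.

ΔE = 23.3

E_n = ℏω(n + ½), so ΔE = (7 − 1) ℏω = 6 × 3.89 = 23.34.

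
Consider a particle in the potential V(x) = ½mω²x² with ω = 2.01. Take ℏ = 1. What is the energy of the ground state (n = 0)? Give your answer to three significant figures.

The oscillator eigenvalues are E_n = ℏω(n + ½), so E_0 = 2.01 × 0.5 = 1.005.

E = 1.01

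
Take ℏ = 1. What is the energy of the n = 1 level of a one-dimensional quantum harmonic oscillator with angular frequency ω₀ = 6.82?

E = 10.2

Using E_n = (n + ½)ℏω₀: E_1 = 1.5 × 6.82 = 10.23.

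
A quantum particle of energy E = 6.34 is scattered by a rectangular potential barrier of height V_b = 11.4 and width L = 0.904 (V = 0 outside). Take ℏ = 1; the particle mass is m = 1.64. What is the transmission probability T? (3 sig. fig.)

T = 0.00250

E < V_b: inside the barrier ψ ∝ e^{±κx} with κ = √(2m(V_b − E))/ℏ = 4.074.
κL = 3.683, sinh(κL) = 19.87.
The exact tunnelling result is T⁻¹ = 1 + V_b² sinh²(κL) / [4E(V_b − E)] = 400.7, so T = 0.00250.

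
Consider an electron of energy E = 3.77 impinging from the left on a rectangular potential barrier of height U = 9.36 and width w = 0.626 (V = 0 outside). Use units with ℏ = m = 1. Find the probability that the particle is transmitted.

T = 0.0569

E < U: inside the barrier ψ ∝ e^{±κx} with κ = √(2m(U − E))/ℏ = 3.344.
κw = 2.093, sinh(κw) = 3.993.
Matching ψ, ψ′ at both faces gives T = [1 + U² sinh²(κw) / (4E(U − E))]⁻¹ = 1/17.57 = 0.0569.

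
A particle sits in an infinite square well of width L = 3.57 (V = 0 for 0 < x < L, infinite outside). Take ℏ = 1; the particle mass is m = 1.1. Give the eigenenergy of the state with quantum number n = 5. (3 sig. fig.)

The infinite-well eigenfunctions ψ_n = √(2/L) sin(nπx/L) vanish at both walls, giving E_n = n²π²ℏ²/(2mL²).
E_5 = 5² × π² / (2 × 1.1 × 3.57²) = 8.800.

E = 8.80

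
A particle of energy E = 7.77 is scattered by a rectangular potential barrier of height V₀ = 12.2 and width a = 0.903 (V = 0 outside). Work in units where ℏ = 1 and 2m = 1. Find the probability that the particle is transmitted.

T = 0.0796

Since E < V₀ the interior solution is evanescent with decay constant κ = √(2m(V₀ − E))/ℏ = 2.105.
κa = 1.901, sinh(κa) = 3.270.
Matching ψ, ψ′ at both faces gives T = [1 + V₀² sinh²(κa) / (4E(V₀ − E))]⁻¹ = 1/12.56 = 0.0796.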